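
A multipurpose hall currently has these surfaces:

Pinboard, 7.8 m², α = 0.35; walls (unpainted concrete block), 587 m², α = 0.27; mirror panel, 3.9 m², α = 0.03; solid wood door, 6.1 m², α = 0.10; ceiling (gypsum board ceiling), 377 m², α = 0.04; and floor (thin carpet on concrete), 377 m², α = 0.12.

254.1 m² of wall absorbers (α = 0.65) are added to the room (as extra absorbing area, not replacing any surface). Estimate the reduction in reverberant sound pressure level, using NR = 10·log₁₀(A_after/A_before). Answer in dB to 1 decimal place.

2.4 dB

Total absorption A_before = 7.8×0.35 + 587×0.27 + 3.9×0.03 + 6.1×0.10 + 377×0.04 + 377×0.12
  = 2.730 + 158.490 + 0.117 + 0.610 + 15.080 + 45.240 = 222.267 m² sabins.
Treatment contributes 254.1·0.65 = 165.165 sabins.
A_after = 222.267 + 165.165 = 387.432 sabins.
NR = 10·log₁₀(387.432/222.267) = 2.4 dB.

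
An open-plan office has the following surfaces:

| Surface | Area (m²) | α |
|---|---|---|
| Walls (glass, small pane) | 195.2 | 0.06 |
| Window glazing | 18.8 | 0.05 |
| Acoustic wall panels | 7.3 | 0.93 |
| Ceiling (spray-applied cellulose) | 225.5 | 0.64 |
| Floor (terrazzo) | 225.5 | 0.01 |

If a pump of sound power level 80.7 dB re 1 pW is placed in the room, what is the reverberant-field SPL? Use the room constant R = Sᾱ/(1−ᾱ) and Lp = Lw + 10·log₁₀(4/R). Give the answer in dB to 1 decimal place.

Σ(Sᵢαᵢ) = 195.2×0.06 + 18.8×0.05 + 7.3×0.93 + 225.5×0.64 + 225.5×0.01 = 166.016; total area S = 672.3 m².
ᾱ = 0.2469, so room constant R = A/(1−ᾱ) = 220.444 m².
Lp = Lw + 10 log₁₀(4/R) = 80.7 -17.41 = 63.3 dB.

63.3 dB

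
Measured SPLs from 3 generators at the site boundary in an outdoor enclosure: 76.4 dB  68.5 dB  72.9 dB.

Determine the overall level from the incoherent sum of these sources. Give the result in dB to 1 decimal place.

78.5 dB

Converting to relative power and adding: 10^(76.4/10) + 10^(68.5/10) + 10^(72.9/10) = 7.023e+07.
Combined level = 10 log₁₀(7.023e+07) = 78.5 dB.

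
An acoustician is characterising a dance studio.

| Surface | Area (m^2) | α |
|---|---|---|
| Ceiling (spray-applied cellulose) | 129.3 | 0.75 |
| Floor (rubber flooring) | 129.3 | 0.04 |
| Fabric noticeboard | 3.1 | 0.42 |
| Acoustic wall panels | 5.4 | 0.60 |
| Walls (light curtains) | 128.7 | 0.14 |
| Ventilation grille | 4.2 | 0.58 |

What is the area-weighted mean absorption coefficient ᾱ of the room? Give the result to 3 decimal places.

S = Σ Sᵢ = 129.3 + 129.3 + 3.1 + 5.4 + 128.7 + 4.2 = 400.0 m^2.
Weighted sum Σ Sα = 127.143.
ᾱ = A/S = 0.318.

0.318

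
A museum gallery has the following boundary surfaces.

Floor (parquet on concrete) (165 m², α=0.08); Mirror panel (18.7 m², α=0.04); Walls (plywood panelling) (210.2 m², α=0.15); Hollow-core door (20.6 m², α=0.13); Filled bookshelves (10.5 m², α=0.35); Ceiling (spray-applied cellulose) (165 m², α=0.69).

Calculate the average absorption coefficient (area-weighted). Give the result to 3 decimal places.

0.281

Total surface area S = 590.0 m².
Weighted sum Σ Sα = 165.681.
ᾱ = 165.681 / 590.0 = 0.281.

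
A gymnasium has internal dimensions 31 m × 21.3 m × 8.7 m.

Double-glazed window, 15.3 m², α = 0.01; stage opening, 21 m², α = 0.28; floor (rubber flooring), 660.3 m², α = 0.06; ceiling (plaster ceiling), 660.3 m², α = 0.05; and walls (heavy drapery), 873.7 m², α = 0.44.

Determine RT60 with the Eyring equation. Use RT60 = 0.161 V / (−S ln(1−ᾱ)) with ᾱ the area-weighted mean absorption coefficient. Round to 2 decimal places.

1.78 sec

S = Σ Sᵢ = 2230.6 m².
Absorption A = 15.3·0.01 + 21·0.28 + 660.3·0.06 + 660.3·0.05 + 873.7·0.44 = 463.094 sabins.
Mean coefficient ᾱ = A/S = 0.2076.
−S·ln(1−ᾱ) = −2230.6 × ln(1 − 0.2076) = 519.036.
V = 31 × 21.3 × 8.7 = 5744.61 m³.
T = 0.161·V/[−S·ln(1−ᾱ)] = 0.161·5744.61/519.036 = 1.78 s.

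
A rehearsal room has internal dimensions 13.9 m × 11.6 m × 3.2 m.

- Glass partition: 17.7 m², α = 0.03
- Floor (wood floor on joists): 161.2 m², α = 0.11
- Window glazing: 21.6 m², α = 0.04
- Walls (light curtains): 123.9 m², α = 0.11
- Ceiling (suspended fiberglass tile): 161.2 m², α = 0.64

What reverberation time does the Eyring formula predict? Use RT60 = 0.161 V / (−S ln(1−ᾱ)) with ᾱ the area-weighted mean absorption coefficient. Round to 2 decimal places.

S = Σ Sᵢ = 485.6 m².
Σ(Sᵢαᵢ) = 17.7×0.03 + 161.2×0.11 + 21.6×0.04 + 123.9×0.11 + 161.2×0.64 = 135.924.
ᾱ = 135.924 / 485.6 = 0.2799.
Eyring denominator: −S ln(1−ᾱ) = 159.454.
V = 13.9 × 11.6 × 3.2 = 515.968 m³.
RT60 = 0.161 × 515.968 / 159.454 = 0.52 s.

0.52 sec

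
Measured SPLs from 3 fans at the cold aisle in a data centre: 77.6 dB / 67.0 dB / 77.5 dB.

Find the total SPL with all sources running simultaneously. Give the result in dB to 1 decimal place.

80.7 dB

Σ 10^(Lᵢ/10) = 1.188e+08.
Back to dB: 10·log₁₀ Σ = 80.7 dB.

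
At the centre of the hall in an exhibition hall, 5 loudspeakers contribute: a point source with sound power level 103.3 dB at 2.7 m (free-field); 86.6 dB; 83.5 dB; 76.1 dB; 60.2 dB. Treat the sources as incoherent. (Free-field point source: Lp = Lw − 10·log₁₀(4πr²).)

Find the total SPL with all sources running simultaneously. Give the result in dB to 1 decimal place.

Source at 2.7 m: Lp = 103.3 − 10·log₁₀(4π·2.7²) = 103.3 − 10·log₁₀(91.609) = 83.7 dB.
Σ 10^(Lᵢ/10) = 9.572e+08.
L_total = 10·log₁₀(9.572e+08) = 89.8 dB.

89.8 dB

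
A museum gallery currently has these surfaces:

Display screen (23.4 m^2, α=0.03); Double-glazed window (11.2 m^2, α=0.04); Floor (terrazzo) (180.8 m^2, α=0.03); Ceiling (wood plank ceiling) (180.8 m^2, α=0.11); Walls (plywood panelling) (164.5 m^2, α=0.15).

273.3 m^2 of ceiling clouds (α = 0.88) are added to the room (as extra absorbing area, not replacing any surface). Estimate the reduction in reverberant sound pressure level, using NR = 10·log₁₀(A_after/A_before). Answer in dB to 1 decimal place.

7.6 dB

A_before = Σ Sᵢαᵢ = 23.4*0.03 + 11.2*0.04 + 180.8*0.03 + 180.8*0.11 + 164.5*0.15 = 51.137 sabins.
Added absorption = 273.3 × 0.88 = 240.504 sabins.
A_after = 51.137 + 240.504 = 291.641 sabins.
NR = 10·log₁₀(291.641/51.137) = 7.6 dB.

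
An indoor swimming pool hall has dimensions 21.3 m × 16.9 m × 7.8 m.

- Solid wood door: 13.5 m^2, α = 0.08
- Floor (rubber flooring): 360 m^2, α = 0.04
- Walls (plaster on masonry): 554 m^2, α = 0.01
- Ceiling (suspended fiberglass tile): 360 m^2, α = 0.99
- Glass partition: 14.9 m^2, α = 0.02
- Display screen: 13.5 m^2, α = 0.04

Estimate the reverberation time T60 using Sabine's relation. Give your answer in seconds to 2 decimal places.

1.20 s

A = Σ Sᵢαᵢ = 13.5*0.08 + 360*0.04 + 554*0.01 + 360*0.99 + 14.9*0.02 + 13.5*0.04 = 378.258 sabins.
Room volume: 2807.766 m³.
T = 0.161 V/A = 0.161·2807.766/378.258 = 1.20 s.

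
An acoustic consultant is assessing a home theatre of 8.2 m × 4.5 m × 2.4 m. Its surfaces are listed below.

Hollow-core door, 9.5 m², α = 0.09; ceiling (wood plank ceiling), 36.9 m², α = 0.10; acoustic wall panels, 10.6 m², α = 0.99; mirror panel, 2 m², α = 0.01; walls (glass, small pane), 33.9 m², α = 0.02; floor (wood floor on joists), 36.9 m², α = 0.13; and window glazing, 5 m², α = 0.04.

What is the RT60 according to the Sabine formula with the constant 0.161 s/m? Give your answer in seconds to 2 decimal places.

Equivalent absorption area: A = 9.5·0.09 + 36.9·0.10 + 10.6·0.99 + 2·0.01 + 33.9·0.02 + 36.9·0.13 + 5·0.04 = 20.734 m².
Volume V = 8.2 × 4.5 × 2.4 = 88.56 m³.
RT60 = 0.161 · V / A = 0.161 × 88.56 / 20.734 = 0.69 s.

0.69 sec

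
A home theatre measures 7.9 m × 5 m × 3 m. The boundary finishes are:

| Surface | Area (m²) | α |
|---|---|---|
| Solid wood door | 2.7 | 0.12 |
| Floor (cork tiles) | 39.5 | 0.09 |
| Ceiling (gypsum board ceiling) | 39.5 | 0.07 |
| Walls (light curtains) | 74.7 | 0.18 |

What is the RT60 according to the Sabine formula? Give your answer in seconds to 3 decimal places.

Total absorption A = 2.7×0.12 + 39.5×0.09 + 39.5×0.07 + 74.7×0.18
  = 0.324 + 3.555 + 2.765 + 13.446 = 20.090 m² sabins.
Volume V = 7.9 × 5 × 3 = 118.5 m³.
RT60 = 0.161 · V / A = 0.161 × 118.5 / 20.090 = 0.950 s.

0.950 seconds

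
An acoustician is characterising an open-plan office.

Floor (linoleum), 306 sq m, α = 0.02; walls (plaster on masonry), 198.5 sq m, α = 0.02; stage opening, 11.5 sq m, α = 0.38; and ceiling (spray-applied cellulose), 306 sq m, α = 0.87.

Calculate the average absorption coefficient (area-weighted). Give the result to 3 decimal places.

0.341

S = Σ Sᵢ = 306 + 198.5 + 11.5 + 306 = 822.0 sq m.
Weighted sum Σ Sα = 280.680.
ᾱ = 280.680 / 822.0 = 0.341.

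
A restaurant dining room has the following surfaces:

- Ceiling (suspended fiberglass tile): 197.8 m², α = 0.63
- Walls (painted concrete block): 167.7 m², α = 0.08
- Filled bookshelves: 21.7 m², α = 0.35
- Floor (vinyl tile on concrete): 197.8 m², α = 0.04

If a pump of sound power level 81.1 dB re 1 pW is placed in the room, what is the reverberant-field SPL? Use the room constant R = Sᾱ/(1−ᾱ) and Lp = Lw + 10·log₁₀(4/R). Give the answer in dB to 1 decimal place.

Σ(Sᵢαᵢ) = 197.8·0.63 + 167.7·0.08 + 21.7·0.35 + 197.8·0.04 = 153.537; total area S = 585.0 m².
ᾱ = 153.537/585.0 = 0.2625; R = Sᾱ/(1−ᾱ) = 153.537/(1−0.2625) = 208.186 m².
Lp = 81.1 + 10·log₁₀(4/208.186) = 81.1 + (-17.16) = 63.9 dB.

63.9 dB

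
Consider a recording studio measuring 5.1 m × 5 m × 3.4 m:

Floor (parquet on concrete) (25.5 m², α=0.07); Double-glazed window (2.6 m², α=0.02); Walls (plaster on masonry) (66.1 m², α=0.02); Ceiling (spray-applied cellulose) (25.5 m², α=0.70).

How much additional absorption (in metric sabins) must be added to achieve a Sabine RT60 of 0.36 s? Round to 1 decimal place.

Summing Sᵢαᵢ: 1.785 + 0.052 + 1.322 + 17.850 → A₁ = 21.009 sabins.
V = 86.7 m³. Required absorption A₂ = 0.161 × 86.7 / 0.36 = 38.774 sabins.
ΔA = A₂ − A₁ = 38.774 − 21.009 = 17.8 sabins.

17.8 sabins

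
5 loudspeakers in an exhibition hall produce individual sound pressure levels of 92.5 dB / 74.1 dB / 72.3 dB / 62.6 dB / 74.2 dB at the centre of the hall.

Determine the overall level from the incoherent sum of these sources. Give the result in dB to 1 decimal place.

92.7 dB

Converting to relative power and adding: 10^(92.5/10) + 10^(74.1/10) + 10^(72.3/10) + 10^(62.6/10) + 10^(74.2/10) = 1.849e+09.
Back to dB: 10·log₁₀ Σ = 92.7 dB.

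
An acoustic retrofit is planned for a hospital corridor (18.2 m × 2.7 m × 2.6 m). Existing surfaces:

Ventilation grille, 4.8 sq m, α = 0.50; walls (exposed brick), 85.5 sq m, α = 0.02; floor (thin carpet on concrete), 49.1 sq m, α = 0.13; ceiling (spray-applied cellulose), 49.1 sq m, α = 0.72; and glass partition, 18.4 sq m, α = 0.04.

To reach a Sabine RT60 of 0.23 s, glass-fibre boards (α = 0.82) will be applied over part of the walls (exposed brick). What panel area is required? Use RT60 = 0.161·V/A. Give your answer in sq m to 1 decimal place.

A₁ = Σ Sᵢαᵢ = 4.8·0.50 + 85.5·0.02 + 49.1·0.13 + 49.1·0.72 + 18.4·0.04 = 46.581 sabins.
Required A₂ = 0.161·127.764/0.23 = 89.435 sabins.
ΔA needed = 89.435 − 46.581 = 42.854 sabins.
Each sq m of panel replacing the walls (exposed brick) adds (0.82 − 0.02) = 0.80 sabins.
Panel area = 42.854 / 0.80 = 53.6 sq m.

53.6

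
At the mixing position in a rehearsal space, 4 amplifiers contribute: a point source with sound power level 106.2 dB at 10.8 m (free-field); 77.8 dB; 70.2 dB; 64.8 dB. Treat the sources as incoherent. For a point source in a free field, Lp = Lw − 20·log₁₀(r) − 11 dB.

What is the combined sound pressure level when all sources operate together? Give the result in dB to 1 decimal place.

Source at 10.8 m: Lp = 106.2 − 20·log₁₀(10.8) − 11 = 74.5 dB.
Converting to relative power and adding: 10^(74.5/10) + 10^(77.8/10) + 10^(70.2/10) + 10^(64.8/10) = 1.019e+08.
Combined level = 10 log₁₀(1.019e+08) = 80.1 dB.

80.1 dB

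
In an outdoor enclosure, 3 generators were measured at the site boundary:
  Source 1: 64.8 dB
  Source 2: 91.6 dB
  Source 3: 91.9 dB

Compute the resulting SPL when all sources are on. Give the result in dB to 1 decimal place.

94.8 dB

Sum in the linear (power) domain: Σ 10^(Lᵢ/10) = 10^(64.8/10) + 10^(91.6/10) + 10^(91.9/10) = 2.997e+09.
Combined level = 10 log₁₀(2.997e+09) = 94.8 dB.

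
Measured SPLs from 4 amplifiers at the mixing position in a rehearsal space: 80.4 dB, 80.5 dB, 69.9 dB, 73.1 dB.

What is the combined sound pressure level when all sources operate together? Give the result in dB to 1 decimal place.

Sum in the linear (power) domain: Σ 10^(Lᵢ/10) = 10^(80.4/10) + 10^(80.5/10) + 10^(69.9/10) + 10^(73.1/10) = 2.52e+08.
L_total = 10·log₁₀(2.52e+08) = 84.0 dB.

84.0 dB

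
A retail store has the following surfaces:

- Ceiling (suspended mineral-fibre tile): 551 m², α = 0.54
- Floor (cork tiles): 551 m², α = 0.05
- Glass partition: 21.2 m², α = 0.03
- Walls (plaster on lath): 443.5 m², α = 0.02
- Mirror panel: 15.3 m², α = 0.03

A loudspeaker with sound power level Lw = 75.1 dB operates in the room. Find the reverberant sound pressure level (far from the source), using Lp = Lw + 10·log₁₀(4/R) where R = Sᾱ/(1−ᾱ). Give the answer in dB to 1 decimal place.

54.8 dB

A = 335.055 sabins; S = 1582.0 m².
ᾱ = 0.2118, so room constant R = A/(1−ᾱ) = 425.089 m².
Lp = Lw + 10 log₁₀(4/R) = 75.1 -20.26 = 54.8 dB.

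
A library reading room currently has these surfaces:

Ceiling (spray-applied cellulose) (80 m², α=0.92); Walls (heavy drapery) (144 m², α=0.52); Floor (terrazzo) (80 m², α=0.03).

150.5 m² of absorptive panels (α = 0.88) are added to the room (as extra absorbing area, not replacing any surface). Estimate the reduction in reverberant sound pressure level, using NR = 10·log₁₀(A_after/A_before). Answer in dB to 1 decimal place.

2.7 dB

Summing Sᵢαᵢ: 73.600 + 74.880 + 2.400 → A_before = 150.880 sabins.
Added absorption = 150.5 × 0.88 = 132.440 sabins.
A_after = 150.880 + 132.440 = 283.320 sabins.
Reduction = 10 log₁₀(A_after/A_before) = 10 log₁₀(1.8778) = 2.7 dB.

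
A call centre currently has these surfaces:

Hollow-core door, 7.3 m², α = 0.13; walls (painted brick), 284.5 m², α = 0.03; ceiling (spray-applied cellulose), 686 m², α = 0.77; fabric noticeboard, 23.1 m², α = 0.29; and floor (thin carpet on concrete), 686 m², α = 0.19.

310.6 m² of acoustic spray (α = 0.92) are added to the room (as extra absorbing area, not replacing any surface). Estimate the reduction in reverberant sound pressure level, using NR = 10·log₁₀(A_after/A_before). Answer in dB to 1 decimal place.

1.5 dB

Equivalent absorption area: A_before = 7.3·0.13 + 284.5·0.03 + 686·0.77 + 23.1·0.29 + 686·0.19 = 674.743 m².
Added absorption = 310.6 × 0.92 = 285.752 sabins.
A_after = 674.743 + 285.752 = 960.495 sabins.
Reduction = 10 log₁₀(A_after/A_before) = 10 log₁₀(1.4235) = 1.5 dB.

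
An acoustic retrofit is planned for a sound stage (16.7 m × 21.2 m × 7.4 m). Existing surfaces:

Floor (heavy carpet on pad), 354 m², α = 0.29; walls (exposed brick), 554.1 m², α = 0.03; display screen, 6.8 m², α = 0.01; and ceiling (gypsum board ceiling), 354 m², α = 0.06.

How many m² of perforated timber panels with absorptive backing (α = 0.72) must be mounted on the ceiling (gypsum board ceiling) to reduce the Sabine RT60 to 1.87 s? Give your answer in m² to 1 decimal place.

Equivalent absorption area: A₁ = 354×0.29 + 554.1×0.03 + 6.8×0.01 + 354×0.06 = 140.591 m².
V = 2619.896 m³. Target absorption A₂ = 0.161 × 2619.896 / 1.87 = 225.563 sabins.
Absorption to add: 225.563 − 140.591 = 84.972 sabins.
Net gain per m²: Δα = 0.72 − 0.06 = 0.66.
Area = ΔA/Δα = 84.972/0.66 = 128.7 m².

128.7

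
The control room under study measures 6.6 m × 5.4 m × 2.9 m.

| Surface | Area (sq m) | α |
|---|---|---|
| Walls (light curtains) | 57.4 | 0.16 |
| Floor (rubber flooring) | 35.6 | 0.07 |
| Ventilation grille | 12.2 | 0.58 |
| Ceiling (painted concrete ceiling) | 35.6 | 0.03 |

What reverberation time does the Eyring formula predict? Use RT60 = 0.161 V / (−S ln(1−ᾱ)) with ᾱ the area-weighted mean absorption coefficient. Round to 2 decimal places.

0.78 s

Total surface area S = 57.4 + 35.6 + 12.2 + 35.6 = 140.8 sq m.
Absorption A = 57.4×0.16 + 35.6×0.07 + 12.2×0.58 + 35.6×0.03 = 19.820 sabins.
Mean coefficient ᾱ = A/S = 0.1408.
Eyring denominator: −S ln(1−ᾱ) = 21.367.
V = 6.6 × 5.4 × 2.9 = 103.356 m³.
RT60 = 0.161 × 103.356 / 21.367 = 0.78 s.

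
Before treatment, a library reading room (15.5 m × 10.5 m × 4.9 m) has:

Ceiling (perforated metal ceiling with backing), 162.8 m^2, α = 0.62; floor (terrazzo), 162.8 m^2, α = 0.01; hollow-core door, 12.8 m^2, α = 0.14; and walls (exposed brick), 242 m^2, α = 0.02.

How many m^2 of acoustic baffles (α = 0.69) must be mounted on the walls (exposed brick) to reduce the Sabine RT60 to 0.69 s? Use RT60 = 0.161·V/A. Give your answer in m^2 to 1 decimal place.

Total absorption A₁ = 162.8*0.62 + 162.8*0.01 + 12.8*0.14 + 242*0.02
  = 100.936 + 1.628 + 1.792 + 4.840 = 109.196 m^2 sabins.
V = 797.475 m³. Target absorption A₂ = 0.161 × 797.475 / 0.69 = 186.078 sabins.
ΔA needed = 186.078 − 109.196 = 76.882 sabins.
Net gain per m^2: Δα = 0.69 − 0.02 = 0.67.
Panel area = 76.882 / 0.67 = 114.7 m^2.

114.7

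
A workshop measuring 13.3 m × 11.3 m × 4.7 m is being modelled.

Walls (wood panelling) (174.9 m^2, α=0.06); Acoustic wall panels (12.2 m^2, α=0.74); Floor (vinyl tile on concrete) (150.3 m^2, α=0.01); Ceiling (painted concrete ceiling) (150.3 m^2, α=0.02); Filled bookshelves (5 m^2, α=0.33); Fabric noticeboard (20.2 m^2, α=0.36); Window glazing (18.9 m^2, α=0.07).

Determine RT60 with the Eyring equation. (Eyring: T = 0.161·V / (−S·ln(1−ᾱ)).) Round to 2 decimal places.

Total surface area S = 174.9 + 12.2 + 150.3 + 150.3 + 5 + 20.2 + 18.9 = 531.8 m^2.
Absorption A = 174.9·0.06 + 12.2·0.74 + 150.3·0.01 + 150.3·0.02 + 5·0.33 + 20.2·0.36 + 18.9·0.07 = 34.276 sabins.
Mean coefficient ᾱ = A/S = 0.0645.
Eyring denominator: −S ln(1−ᾱ) = 35.457.
V = 13.3 × 11.3 × 4.7 = 706.363 m³.
T = 0.161·V/[−S·ln(1−ᾱ)] = 0.161·706.363/35.457 = 3.21 s.

3.21 s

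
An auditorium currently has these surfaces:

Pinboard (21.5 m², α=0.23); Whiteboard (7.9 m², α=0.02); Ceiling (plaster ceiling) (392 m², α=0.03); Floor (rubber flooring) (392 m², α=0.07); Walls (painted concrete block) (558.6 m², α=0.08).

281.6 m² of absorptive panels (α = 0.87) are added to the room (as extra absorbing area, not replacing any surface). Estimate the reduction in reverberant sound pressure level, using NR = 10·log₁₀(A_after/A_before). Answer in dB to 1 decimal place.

5.7 dB

Total absorption A_before = 21.5·0.23 + 7.9·0.02 + 392·0.03 + 392·0.07 + 558.6·0.08
  = 4.945 + 0.158 + 11.760 + 27.440 + 44.688 = 88.991 m² sabins.
Added absorption = 281.6 × 0.87 = 244.992 sabins.
New total A_after = 333.983 sabins.
Reduction = 10 log₁₀(A_after/A_before) = 10 log₁₀(3.7530) = 5.7 dB.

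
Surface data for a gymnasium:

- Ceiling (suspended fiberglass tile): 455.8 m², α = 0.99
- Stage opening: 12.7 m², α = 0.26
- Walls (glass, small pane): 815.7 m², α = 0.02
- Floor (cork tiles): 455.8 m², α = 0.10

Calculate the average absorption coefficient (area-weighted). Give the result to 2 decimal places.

Total surface area S = 1740.0 m².
Σ(Sᵢαᵢ) = 455.8×0.99 + 12.7×0.26 + 815.7×0.02 + 455.8×0.10 = 516.438.
ᾱ = A/S = 0.30.

0.30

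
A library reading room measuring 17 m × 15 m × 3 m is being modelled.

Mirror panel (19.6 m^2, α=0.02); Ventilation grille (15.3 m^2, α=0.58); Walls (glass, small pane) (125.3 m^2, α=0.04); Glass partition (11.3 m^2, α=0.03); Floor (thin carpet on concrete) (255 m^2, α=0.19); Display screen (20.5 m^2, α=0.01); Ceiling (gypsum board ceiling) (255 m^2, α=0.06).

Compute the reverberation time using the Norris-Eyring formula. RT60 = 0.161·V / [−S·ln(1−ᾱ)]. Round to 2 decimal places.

1.48 seconds

S = Σ Sᵢ = 702.0 m^2.
Absorption A = 19.6·0.02 + 15.3·0.58 + 125.3·0.04 + 11.3·0.03 + 255·0.19 + 20.5·0.01 + 255·0.06 = 78.572 sabins.
ᾱ = 78.572 / 702.0 = 0.1119.
−S·ln(1−ᾱ) = −702.0 × ln(1 − 0.1119) = 83.307.
V = 17 × 15 × 3 = 765 m³.
T = 0.161·V/[−S·ln(1−ᾱ)] = 0.161·765/83.307 = 1.48 s.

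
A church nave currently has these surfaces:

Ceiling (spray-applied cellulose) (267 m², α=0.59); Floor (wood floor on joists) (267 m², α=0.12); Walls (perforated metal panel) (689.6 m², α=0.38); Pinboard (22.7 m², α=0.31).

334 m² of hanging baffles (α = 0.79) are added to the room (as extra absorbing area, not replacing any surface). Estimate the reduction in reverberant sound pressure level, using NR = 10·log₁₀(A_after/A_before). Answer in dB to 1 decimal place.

2.0 dB

Equivalent absorption area: A_before = 267·0.59 + 267·0.12 + 689.6·0.38 + 22.7·0.31 = 458.655 m².
Added absorption = 334 × 0.79 = 263.860 sabins.
A_after = 458.655 + 263.860 = 722.515 sabins.
NR = 10·log₁₀(722.515/458.655) = 2.0 dB.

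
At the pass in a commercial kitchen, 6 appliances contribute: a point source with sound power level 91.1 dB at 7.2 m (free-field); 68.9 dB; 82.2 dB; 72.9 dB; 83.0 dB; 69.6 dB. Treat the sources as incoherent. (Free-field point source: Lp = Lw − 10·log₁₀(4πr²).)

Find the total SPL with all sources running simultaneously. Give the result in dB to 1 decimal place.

86.1 dB

Source at 7.2 m: Lp = 91.1 − 10·log₁₀(4π·7.2²) = 91.1 − 10·log₁₀(651.441) = 63.0 dB.
Converting to relative power and adding: 10^(63.0/10) + 10^(68.9/10) + 10^(82.2/10) + 10^(72.9/10) + 10^(83.0/10) + 10^(69.6/10) = 4.039e+08.
L_total = 10·log₁₀(4.039e+08) = 86.1 dB.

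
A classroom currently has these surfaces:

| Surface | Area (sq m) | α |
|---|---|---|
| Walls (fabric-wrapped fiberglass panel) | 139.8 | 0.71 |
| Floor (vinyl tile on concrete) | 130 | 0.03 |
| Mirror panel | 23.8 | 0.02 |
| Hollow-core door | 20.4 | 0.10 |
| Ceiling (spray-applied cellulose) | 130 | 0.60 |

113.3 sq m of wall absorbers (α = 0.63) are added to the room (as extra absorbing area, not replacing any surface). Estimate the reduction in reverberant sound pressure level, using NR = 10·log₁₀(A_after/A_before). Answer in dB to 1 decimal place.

1.4 dB

Total absorption A_before = 139.8×0.71 + 130×0.03 + 23.8×0.02 + 20.4×0.10 + 130×0.60
  = 99.258 + 3.900 + 0.476 + 2.040 + 78.000 = 183.674 sq m sabins.
Treatment contributes 113.3·0.63 = 71.379 sabins.
A_after = 183.674 + 71.379 = 255.053 sabins.
NR = 10·log₁₀(255.053/183.674) = 1.4 dB.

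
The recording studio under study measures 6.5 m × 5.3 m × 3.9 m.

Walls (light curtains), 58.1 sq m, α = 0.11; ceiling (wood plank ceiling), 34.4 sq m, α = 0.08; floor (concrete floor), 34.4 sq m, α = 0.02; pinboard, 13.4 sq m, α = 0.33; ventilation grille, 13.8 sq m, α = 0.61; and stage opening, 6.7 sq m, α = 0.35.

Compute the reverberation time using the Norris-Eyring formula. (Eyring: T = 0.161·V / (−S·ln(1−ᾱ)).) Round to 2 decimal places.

Total surface area S = 58.1 + 34.4 + 34.4 + 13.4 + 13.8 + 6.7 = 160.8 sq m.
Σ(Sᵢαᵢ) = 58.1×0.11 + 34.4×0.08 + 34.4×0.02 + 13.4×0.33 + 13.8×0.61 + 6.7×0.35 = 25.016.
ᾱ = 25.016 / 160.8 = 0.1556.
Eyring denominator: −S ln(1−ᾱ) = 27.196.
V = 6.5 × 5.3 × 3.9 = 134.355 m³.
RT60 = 0.161 × 134.355 / 27.196 = 0.80 s.

0.80 seconds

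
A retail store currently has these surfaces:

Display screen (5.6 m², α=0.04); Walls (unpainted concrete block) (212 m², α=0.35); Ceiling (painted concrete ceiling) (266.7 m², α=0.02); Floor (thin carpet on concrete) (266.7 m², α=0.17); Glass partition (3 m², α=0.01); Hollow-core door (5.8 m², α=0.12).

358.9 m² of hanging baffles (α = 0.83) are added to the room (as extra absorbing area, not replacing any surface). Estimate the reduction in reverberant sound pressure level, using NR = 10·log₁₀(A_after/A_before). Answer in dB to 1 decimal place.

5.3 dB

A_before = Σ Sᵢαᵢ = 5.6×0.04 + 212×0.35 + 266.7×0.02 + 266.7×0.17 + 3×0.01 + 5.8×0.12 = 125.823 sabins.
Added absorption = 358.9 × 0.83 = 297.887 sabins.
New total A_after = 423.710 sabins.
Reduction = 10 log₁₀(A_after/A_before) = 10 log₁₀(3.3675) = 5.3 dB.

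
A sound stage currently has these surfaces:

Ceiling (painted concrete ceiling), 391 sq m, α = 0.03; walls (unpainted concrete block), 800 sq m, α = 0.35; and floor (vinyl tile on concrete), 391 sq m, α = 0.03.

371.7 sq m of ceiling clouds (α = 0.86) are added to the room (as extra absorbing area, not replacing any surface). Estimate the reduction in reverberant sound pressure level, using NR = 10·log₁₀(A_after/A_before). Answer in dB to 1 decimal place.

3.1 dB

A_before = Σ Sᵢαᵢ = 391×0.03 + 800×0.35 + 391×0.03 = 303.460 sabins.
Added absorption = 371.7 × 0.86 = 319.662 sabins.
A_after = 303.460 + 319.662 = 623.122 sabins.
NR = 10·log₁₀(623.122/303.460) = 3.1 dB.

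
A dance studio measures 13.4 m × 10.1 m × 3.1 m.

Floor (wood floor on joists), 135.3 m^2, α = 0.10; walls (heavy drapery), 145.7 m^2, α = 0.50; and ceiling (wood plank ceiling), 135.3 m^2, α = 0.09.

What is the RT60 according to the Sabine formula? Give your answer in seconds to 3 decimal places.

Equivalent absorption area: A = 135.3×0.10 + 145.7×0.50 + 135.3×0.09 = 98.557 m^2.
V = 13.4·10.1·3.1 = 419.554 m³.
RT60 = 0.161 · V / A = 0.161 × 419.554 / 98.557 = 0.685 s.

0.685 s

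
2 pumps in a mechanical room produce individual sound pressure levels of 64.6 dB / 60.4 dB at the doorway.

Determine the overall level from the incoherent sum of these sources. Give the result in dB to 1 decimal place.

66.0 dB

Converting to relative power and adding: 10^(64.6/10) + 10^(60.4/10) = 3.981e+06.
Back to dB: 10·log₁₀ Σ = 66.0 dB.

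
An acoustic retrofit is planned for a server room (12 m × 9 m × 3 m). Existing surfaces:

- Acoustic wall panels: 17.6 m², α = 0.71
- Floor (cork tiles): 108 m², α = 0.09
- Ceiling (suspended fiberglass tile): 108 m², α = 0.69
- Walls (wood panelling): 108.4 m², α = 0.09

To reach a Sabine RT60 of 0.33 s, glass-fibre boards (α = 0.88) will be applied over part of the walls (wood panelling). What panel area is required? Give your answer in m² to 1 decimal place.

A₁ = Σ Sᵢαᵢ = 17.6*0.71 + 108*0.09 + 108*0.69 + 108.4*0.09 = 106.492 sabins.
V = 324 m³. Target absorption A₂ = 0.161 × 324 / 0.33 = 158.073 sabins.
ΔA needed = 158.073 − 106.492 = 51.581 sabins.
Each m² of panel replacing the walls (wood panelling) adds (0.88 − 0.09) = 0.79 sabins.
Panel area = 51.581 / 0.79 = 65.3 m².

65.3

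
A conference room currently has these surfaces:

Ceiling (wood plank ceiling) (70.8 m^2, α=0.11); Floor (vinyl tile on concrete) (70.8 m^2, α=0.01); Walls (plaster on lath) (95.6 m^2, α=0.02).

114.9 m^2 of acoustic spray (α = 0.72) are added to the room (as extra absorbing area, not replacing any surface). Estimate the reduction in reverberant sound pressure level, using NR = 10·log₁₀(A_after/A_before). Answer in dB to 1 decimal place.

9.5 dB

A_before = Σ Sᵢαᵢ = 70.8·0.11 + 70.8·0.01 + 95.6·0.02 = 10.408 sabins.
Treatment contributes 114.9·0.72 = 82.728 sabins.
A_after = 10.408 + 82.728 = 93.136 sabins.
NR = 10·log₁₀(93.136/10.408) = 9.5 dB.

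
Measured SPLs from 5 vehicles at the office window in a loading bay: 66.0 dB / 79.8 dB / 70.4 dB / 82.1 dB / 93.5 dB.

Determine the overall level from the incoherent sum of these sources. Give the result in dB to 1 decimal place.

Sum in the linear (power) domain: Σ 10^(Lᵢ/10) = 10^(66.0/10) + 10^(79.8/10) + 10^(70.4/10) + 10^(82.1/10) + 10^(93.5/10) = 2.511e+09.
Combined level = 10 log₁₀(2.511e+09) = 94.0 dB.

94.0 dB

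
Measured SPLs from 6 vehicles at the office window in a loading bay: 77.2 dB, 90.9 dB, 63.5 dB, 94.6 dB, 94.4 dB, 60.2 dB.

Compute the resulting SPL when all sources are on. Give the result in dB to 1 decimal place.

98.4 dB

Σ 10^(Lᵢ/10) = 6.924e+09.
Combined level = 10 log₁₀(6.924e+09) = 98.4 dB.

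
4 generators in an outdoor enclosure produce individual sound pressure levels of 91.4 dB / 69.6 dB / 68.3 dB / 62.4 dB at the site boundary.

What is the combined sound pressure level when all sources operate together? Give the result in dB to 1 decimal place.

Sum in the linear (power) domain: Σ 10^(Lᵢ/10) = 10^(91.4/10) + 10^(69.6/10) + 10^(68.3/10) + 10^(62.4/10) = 1.398e+09.
L_total = 10·log₁₀(1.398e+09) = 91.5 dB.

91.5 dB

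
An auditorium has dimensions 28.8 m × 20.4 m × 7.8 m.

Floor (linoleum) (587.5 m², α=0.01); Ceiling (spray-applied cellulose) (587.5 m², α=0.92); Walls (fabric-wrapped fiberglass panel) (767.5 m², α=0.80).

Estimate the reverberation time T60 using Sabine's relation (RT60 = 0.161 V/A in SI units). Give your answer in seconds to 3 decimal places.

0.636 sec

Total absorption A = 587.5*0.01 + 587.5*0.92 + 767.5*0.80
  = 5.875 + 540.500 + 614.000 = 1160.375 m² sabins.
Room volume: 4582.656 m³.
Sabine: RT60 = 0.161 × 4582.656 / 1160.375 = 0.636 s.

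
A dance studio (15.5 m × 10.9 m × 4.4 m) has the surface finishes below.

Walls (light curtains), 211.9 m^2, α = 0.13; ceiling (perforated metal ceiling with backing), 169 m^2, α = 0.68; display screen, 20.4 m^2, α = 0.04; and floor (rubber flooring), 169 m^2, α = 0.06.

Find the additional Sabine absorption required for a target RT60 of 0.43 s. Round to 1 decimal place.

A₁ = Σ Sᵢαᵢ = 211.9*0.13 + 169*0.68 + 20.4*0.04 + 169*0.06 = 153.423 sabins.
For T = 0.43 s, need A₂ = 0.161·V/T = 0.161·743.38/0.43 = 278.335 sabins.
Shortfall: 278.335 − 153.423 = 124.9 sabins.

124.9 sabins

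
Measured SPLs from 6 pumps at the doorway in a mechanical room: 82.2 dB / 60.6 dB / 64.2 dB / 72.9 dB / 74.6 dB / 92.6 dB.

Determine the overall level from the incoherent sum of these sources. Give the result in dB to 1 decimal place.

Sum in the linear (power) domain: Σ 10^(Lᵢ/10) = 10^(82.2/10) + 10^(60.6/10) + 10^(64.2/10) + 10^(72.9/10) + 10^(74.6/10) + 10^(92.6/10) = 2.038e+09.
Combined level = 10 log₁₀(2.038e+09) = 93.1 dB.

93.1 dB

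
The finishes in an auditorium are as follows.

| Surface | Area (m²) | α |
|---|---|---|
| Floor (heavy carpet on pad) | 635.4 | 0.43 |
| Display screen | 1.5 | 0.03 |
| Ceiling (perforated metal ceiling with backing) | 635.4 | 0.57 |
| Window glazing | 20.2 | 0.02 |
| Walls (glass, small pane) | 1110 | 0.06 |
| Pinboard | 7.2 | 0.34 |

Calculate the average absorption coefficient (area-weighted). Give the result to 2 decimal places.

S = Σ Sᵢ = 635.4 + 1.5 + 635.4 + 20.2 + 1110 + 7.2 = 2409.7 m².
A = 635.4·0.43 + 1.5·0.03 + 635.4·0.57 + 20.2·0.02 + 1110·0.06 + 7.2·0.34 = 704.897 sabins.
ᾱ = 704.897 / 2409.7 = 0.29.

0.29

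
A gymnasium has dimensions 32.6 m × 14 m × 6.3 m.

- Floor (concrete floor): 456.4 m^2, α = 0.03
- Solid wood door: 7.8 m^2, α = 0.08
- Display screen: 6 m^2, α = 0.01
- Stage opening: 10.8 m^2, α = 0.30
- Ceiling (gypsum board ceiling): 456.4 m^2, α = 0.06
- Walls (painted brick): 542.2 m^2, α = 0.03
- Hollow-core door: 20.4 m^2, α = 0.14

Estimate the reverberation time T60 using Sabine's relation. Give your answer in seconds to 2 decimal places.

7.22 seconds

Total absorption A = 456.4·0.03 + 7.8·0.08 + 6·0.01 + 10.8·0.30 + 456.4·0.06 + 542.2·0.03 + 20.4·0.14
  = 13.692 + 0.624 + 0.060 + 3.240 + 27.384 + 16.266 + 2.856 = 64.122 m^2 sabins.
Room volume: 2875.32 m³.
T = 0.161 V/A = 0.161·2875.32/64.122 = 7.22 s.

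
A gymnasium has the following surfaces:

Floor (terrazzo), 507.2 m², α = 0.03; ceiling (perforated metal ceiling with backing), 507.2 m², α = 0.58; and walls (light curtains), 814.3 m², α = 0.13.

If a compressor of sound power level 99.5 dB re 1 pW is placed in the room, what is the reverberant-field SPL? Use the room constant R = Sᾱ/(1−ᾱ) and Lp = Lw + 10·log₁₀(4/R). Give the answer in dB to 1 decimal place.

Σ(Sᵢαᵢ) = 507.2×0.03 + 507.2×0.58 + 814.3×0.13 = 415.251; total area S = 1828.7 m².
ᾱ = 415.251/1828.7 = 0.2271; R = Sᾱ/(1−ᾱ) = 415.251/(1−0.2271) = 537.264 m².
Lp = Lw + 10 log₁₀(4/R) = 99.5 -21.28 = 78.2 dB.

78.2 dB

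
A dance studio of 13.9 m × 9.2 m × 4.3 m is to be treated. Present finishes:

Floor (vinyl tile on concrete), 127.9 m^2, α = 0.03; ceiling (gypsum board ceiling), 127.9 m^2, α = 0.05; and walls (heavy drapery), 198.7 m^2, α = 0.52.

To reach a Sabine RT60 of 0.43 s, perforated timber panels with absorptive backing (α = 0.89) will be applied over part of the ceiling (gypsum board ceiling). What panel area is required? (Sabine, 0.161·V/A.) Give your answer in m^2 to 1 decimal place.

Equivalent absorption area: A₁ = 127.9·0.03 + 127.9·0.05 + 198.7·0.52 = 113.556 m^2.
Required A₂ = 0.161·549.884/0.43 = 205.887 sabins.
Absorption to add: 205.887 − 113.556 = 92.331 sabins.
Each m^2 of panel replacing the ceiling (gypsum board ceiling) adds (0.89 − 0.05) = 0.84 sabins.
Panel area = 92.331 / 0.84 = 109.9 m^2.

109.9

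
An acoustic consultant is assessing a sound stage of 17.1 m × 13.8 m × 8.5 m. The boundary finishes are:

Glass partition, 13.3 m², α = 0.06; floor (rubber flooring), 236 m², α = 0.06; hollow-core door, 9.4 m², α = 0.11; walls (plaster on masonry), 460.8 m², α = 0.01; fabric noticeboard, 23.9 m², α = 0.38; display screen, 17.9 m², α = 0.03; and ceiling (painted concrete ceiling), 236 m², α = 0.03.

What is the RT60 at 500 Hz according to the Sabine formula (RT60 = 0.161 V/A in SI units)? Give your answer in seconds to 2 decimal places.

8.66 seconds

Equivalent absorption area: A = 13.3×0.06 + 236×0.06 + 9.4×0.11 + 460.8×0.01 + 23.9×0.38 + 17.9×0.03 + 236×0.03 = 37.299 m².
Volume V = 17.1 × 13.8 × 8.5 = 2005.83 m³.
T = 0.161 V/A = 0.161·2005.83/37.299 = 8.66 s.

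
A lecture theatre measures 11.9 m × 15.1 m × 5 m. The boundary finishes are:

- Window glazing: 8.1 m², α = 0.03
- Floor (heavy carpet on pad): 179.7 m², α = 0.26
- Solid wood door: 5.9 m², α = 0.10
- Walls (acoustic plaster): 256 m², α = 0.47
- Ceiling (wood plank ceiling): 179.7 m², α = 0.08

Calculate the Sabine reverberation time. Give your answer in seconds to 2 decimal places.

0.79 sec

Total absorption A = 8.1×0.03 + 179.7×0.26 + 5.9×0.10 + 256×0.47 + 179.7×0.08
  = 0.243 + 46.722 + 0.590 + 120.320 + 14.376 = 182.251 m² sabins.
V = 11.9·15.1·5 = 898.45 m³.
T = 0.161 V/A = 0.161·898.45/182.251 = 0.79 s.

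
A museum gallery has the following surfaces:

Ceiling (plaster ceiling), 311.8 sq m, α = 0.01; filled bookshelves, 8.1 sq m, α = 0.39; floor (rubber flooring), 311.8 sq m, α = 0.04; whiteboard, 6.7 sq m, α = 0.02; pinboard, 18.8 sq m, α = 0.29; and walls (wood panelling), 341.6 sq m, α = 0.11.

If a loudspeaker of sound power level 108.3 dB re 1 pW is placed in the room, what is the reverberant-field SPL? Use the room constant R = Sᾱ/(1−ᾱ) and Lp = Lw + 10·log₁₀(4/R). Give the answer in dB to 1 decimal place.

96.1 dB

A = 61.911 sabins; S = 998.8 sq m.
ᾱ = 61.911/998.8 = 0.0620; R = Sᾱ/(1−ᾱ) = 61.911/(1−0.0620) = 66.003 sq m.
Lp = Lw + 10 log₁₀(4/R) = 108.3 -12.18 = 96.1 dB.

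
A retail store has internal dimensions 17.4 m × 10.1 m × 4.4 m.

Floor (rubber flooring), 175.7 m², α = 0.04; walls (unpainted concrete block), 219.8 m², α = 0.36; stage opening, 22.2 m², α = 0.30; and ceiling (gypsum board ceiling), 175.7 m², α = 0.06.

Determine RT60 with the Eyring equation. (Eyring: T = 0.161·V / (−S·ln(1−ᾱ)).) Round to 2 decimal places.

1.10 seconds

Total surface area S = 175.7 + 219.8 + 22.2 + 175.7 = 593.4 m².
Σ(Sᵢαᵢ) = 175.7×0.04 + 219.8×0.36 + 22.2×0.30 + 175.7×0.06 = 103.358.
ᾱ = 103.358 / 593.4 = 0.1742.
Eyring denominator: −S ln(1−ᾱ) = 113.578.
V = 17.4 × 10.1 × 4.4 = 773.256 m³.
T = 0.161·V/[−S·ln(1−ᾱ)] = 0.161·773.256/113.578 = 1.10 s.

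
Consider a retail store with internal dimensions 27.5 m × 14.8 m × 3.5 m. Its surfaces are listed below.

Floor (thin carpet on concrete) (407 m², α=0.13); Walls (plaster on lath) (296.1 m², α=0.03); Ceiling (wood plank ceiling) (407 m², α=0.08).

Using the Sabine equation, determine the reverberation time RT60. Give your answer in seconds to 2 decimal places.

2.43 s

Summing Sᵢαᵢ: 52.910 + 8.883 + 32.560 → A = 94.353 sabins.
Volume V = 27.5 × 14.8 × 3.5 = 1424.5 m³.
T = 0.161 V/A = 0.161·1424.5/94.353 = 2.43 s.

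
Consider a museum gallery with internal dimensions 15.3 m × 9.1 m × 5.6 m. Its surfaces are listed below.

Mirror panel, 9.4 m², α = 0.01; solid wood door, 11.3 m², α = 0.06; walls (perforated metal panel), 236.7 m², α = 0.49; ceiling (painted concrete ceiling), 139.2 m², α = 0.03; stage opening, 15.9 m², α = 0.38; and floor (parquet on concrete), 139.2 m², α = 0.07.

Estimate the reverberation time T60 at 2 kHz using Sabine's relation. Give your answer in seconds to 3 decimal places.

0.918 sec

A = Σ Sᵢαᵢ = 9.4*0.01 + 11.3*0.06 + 236.7*0.49 + 139.2*0.03 + 15.9*0.38 + 139.2*0.07 = 136.717 sabins.
V = 15.3·9.1·5.6 = 779.688 m³.
T = 0.161 V/A = 0.161·779.688/136.717 = 0.918 s.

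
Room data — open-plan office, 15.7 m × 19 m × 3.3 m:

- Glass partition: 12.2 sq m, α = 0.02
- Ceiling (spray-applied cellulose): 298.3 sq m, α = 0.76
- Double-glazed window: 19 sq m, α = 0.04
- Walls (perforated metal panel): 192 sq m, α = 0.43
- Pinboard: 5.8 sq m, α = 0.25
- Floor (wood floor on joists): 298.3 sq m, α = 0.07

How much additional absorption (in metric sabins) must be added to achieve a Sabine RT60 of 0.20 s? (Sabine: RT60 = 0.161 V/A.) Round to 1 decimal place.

459.8 sabins

Total absorption A₁ = 12.2×0.02 + 298.3×0.76 + 19×0.04 + 192×0.43 + 5.8×0.25 + 298.3×0.07
  = 0.244 + 226.708 + 0.760 + 82.560 + 1.450 + 20.881 = 332.603 sq m sabins.
For T = 0.20 s, need A₂ = 0.161·V/T = 0.161·984.39/0.20 = 792.434 sabins.
ΔA = A₂ − A₁ = 792.434 − 332.603 = 459.8 sabins.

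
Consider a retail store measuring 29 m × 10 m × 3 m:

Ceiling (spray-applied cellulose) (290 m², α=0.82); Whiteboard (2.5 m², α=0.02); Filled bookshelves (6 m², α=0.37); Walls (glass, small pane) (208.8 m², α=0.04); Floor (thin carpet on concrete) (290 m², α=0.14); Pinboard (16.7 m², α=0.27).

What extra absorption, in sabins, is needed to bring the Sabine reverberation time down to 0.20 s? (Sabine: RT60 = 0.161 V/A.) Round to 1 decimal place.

406.8 sabins

Total absorption A₁ = 290·0.82 + 2.5·0.02 + 6·0.37 + 208.8·0.04 + 290·0.14 + 16.7·0.27
  = 237.800 + 0.050 + 2.220 + 8.352 + 40.600 + 4.509 = 293.531 m² sabins.
For T = 0.20 s, need A₂ = 0.161·V/T = 0.161·870/0.20 = 700.350 sabins.
Shortfall: 700.350 − 293.531 = 406.8 sabins.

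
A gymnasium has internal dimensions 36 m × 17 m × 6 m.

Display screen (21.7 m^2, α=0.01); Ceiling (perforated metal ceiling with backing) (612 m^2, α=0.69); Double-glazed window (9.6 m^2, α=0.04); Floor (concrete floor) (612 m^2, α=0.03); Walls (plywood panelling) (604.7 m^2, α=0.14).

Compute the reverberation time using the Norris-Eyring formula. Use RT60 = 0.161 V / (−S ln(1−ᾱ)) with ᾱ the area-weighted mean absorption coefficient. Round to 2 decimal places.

S = Σ Sᵢ = 1860.0 m^2.
Absorption A = 21.7·0.01 + 612·0.69 + 9.6·0.04 + 612·0.03 + 604.7·0.14 = 525.899 sabins.
Mean coefficient ᾱ = A/S = 0.2827.
−S·ln(1−ᾱ) = −1860.0 × ln(1 − 0.2827) = 618.006.
V = 36 × 17 × 6 = 3672 m³.
RT60 = 0.161 × 3672 / 618.006 = 0.96 s.

0.96 seconds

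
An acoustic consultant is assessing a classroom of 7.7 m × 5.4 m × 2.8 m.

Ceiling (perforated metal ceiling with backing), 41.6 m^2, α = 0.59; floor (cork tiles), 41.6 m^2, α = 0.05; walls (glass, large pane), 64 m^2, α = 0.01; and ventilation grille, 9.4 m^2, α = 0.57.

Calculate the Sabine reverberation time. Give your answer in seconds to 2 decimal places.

Total absorption A = 41.6·0.59 + 41.6·0.05 + 64·0.01 + 9.4·0.57
  = 24.544 + 2.080 + 0.640 + 5.358 = 32.622 m^2 sabins.
Volume V = 7.7 × 5.4 × 2.8 = 116.424 m³.
T = 0.161 V/A = 0.161·116.424/32.622 = 0.57 s.

0.57 sec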